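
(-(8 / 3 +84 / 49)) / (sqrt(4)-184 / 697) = -32062 / 12705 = -2.52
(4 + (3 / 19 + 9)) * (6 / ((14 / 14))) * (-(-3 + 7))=-6000 / 19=-315.79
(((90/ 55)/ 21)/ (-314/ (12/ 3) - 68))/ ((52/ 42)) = -18/ 41899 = -0.00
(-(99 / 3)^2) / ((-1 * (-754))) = -1089 / 754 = -1.44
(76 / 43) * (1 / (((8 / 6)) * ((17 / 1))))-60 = -43803 / 731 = -59.92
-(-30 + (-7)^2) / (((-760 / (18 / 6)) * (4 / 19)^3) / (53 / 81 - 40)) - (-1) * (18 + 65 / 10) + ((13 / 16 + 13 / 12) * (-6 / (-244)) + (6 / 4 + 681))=1647697187 / 4216320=390.79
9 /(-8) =-9 /8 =-1.12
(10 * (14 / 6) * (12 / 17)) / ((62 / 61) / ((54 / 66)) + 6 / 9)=19215 / 2227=8.63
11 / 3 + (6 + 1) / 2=43 / 6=7.17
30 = 30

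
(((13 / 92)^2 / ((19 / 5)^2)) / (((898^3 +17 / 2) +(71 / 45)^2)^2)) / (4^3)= 0.00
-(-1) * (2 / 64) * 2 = 1 / 16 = 0.06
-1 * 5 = -5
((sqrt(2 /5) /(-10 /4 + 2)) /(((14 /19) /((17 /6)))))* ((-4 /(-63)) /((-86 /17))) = 5491* sqrt(10) /284445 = 0.06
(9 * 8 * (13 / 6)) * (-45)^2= 315900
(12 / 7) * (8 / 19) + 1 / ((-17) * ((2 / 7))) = 2333 / 4522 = 0.52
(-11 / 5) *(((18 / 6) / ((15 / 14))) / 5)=-154 / 125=-1.23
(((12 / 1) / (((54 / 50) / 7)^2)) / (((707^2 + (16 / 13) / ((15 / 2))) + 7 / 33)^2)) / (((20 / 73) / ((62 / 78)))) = 17583190625 / 3003697734861106944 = 0.00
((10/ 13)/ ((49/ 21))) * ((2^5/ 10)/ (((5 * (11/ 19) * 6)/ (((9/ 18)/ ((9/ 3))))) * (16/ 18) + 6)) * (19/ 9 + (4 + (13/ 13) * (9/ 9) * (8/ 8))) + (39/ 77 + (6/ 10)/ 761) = 6245570798/ 10706550855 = 0.58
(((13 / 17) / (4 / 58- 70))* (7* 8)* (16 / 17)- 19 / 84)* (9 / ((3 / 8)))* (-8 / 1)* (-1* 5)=-20261680 / 26299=-770.44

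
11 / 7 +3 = 32 / 7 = 4.57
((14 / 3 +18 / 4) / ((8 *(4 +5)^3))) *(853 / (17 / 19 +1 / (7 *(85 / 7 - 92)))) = 498284215 / 331864128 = 1.50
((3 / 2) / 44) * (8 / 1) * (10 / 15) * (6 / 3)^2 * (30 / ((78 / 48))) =1920 / 143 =13.43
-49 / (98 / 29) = -29 / 2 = -14.50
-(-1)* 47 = 47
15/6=5/2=2.50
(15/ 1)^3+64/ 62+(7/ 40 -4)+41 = 4232377/ 1240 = 3413.21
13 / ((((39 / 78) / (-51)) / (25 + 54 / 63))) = -240006 / 7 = -34286.57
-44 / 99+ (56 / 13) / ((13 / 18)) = 8396 / 1521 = 5.52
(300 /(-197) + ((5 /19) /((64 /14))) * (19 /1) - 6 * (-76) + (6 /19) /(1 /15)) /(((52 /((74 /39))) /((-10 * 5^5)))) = -31874240265625 /60726432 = -524882.48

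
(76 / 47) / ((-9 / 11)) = -836 / 423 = -1.98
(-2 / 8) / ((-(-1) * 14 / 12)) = -3 / 14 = -0.21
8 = 8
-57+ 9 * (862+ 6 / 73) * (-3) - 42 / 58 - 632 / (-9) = -443243678 / 19053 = -23263.72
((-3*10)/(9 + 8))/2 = -15/17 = -0.88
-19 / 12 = -1.58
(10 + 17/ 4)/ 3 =19/ 4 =4.75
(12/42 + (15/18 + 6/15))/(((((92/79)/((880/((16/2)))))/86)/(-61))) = -727124453/966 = -752716.83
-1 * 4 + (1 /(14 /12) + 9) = 41 /7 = 5.86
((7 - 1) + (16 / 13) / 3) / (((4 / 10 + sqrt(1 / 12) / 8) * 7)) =640000 / 277277 - 100000 * sqrt(3) / 831831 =2.10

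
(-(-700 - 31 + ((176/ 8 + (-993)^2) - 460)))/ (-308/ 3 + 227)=-2954640/ 373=-7921.29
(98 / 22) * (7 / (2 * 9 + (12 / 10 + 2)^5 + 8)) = 1071875 / 12428086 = 0.09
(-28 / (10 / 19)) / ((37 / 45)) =-2394 / 37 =-64.70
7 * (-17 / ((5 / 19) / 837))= -1892457 / 5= -378491.40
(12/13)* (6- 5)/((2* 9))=2/39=0.05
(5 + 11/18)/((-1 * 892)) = -101/16056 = -0.01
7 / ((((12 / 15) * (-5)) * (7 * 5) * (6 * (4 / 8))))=-1 / 60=-0.02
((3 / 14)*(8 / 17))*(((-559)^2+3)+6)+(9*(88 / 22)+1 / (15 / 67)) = 56320433 / 1785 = 31552.06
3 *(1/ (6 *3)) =1/ 6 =0.17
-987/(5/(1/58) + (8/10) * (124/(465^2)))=-34421625/10113766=-3.40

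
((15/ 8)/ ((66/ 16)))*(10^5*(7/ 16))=218750/ 11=19886.36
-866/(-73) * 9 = 7794/73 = 106.77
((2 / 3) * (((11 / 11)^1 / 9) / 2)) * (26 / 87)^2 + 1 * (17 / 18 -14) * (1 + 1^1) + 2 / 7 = -25.82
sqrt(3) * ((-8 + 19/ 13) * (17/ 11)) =-1445 * sqrt(3)/ 143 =-17.50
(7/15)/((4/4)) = 7/15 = 0.47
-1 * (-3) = 3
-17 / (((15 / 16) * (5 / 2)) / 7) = -3808 / 75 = -50.77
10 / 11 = 0.91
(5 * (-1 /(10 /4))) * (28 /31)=-1.81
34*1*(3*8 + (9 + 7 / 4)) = 2363 / 2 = 1181.50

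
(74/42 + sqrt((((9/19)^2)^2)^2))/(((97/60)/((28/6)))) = 198386320/37923411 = 5.23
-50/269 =-0.19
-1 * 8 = -8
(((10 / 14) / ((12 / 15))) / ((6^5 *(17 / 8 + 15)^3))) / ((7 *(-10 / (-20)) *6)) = 100 / 91851300513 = 0.00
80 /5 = 16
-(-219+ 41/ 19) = 4120/ 19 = 216.84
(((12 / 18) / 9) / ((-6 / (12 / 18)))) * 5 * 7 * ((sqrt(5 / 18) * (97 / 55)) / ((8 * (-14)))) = 97 * sqrt(10) / 128304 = 0.00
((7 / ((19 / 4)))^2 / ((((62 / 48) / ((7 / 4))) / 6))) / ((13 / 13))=197568 / 11191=17.65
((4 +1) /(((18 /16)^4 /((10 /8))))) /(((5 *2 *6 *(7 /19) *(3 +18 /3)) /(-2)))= -48640 /1240029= -0.04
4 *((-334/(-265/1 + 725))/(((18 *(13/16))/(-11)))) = 29392/13455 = 2.18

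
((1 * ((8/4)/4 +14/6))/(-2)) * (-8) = 34/3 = 11.33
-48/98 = -0.49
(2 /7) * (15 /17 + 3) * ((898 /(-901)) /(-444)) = 9878 /3967103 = 0.00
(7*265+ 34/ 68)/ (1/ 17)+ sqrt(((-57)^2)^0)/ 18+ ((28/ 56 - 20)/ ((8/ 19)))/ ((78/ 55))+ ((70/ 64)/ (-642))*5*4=971038823/ 30816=31510.87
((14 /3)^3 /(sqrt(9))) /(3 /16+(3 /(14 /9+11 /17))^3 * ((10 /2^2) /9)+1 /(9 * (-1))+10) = 240046706816 /76373829981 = 3.14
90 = 90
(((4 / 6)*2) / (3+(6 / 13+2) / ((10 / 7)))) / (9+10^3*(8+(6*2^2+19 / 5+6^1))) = 260 / 38506089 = 0.00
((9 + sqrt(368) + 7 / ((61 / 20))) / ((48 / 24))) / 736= 689 / 89792 + sqrt(23) / 368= 0.02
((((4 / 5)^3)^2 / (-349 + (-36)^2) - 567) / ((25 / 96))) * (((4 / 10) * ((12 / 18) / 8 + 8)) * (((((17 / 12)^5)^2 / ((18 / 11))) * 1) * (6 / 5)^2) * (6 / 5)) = -18047060950880852512985407 / 74559204000000000000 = -242050.08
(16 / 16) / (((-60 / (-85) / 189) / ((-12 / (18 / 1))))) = -357 / 2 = -178.50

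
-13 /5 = -2.60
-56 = -56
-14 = -14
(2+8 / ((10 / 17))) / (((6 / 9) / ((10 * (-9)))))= -2106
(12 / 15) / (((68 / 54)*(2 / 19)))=513 / 85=6.04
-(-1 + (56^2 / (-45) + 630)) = -25169 / 45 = -559.31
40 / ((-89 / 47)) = -1880 / 89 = -21.12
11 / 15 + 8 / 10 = 23 / 15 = 1.53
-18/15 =-6/5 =-1.20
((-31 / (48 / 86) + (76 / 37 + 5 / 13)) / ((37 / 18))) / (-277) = 1839063 / 19719076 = 0.09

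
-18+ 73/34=-539/34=-15.85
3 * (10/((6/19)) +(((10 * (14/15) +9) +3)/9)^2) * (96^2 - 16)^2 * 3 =28402467160.49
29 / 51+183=9362 / 51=183.57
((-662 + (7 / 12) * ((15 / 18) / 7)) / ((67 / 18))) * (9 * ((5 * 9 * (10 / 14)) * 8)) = -193018950 / 469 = -411554.26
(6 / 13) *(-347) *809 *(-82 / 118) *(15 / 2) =517933935 / 767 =675272.41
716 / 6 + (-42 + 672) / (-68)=11227 / 102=110.07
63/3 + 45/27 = 68/3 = 22.67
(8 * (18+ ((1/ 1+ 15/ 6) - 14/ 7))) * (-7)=-1092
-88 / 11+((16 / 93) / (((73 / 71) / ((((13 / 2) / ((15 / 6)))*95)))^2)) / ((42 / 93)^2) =38129482852 / 783363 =48674.09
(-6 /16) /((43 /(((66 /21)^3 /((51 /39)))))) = -51909 /250733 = -0.21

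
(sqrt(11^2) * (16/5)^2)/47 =2816/1175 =2.40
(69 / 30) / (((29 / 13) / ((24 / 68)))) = 897 / 2465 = 0.36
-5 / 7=-0.71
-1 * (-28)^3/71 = 21952/71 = 309.18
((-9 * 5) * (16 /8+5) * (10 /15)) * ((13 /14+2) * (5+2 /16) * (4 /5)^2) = -10086 /5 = -2017.20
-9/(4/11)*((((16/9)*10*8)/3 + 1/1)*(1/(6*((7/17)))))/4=-244409/2016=-121.23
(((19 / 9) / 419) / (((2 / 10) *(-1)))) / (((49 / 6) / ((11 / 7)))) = -2090 / 431151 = -0.00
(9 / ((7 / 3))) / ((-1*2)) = -27 / 14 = -1.93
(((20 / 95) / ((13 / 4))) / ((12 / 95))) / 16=5 / 156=0.03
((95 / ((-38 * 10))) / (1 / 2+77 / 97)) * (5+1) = -291 / 251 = -1.16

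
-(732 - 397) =-335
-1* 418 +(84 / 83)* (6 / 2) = -34442 / 83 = -414.96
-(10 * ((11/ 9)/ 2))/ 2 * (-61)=3355/ 18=186.39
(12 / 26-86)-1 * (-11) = -969 / 13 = -74.54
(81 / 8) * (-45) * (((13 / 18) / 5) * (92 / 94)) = -24219 / 376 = -64.41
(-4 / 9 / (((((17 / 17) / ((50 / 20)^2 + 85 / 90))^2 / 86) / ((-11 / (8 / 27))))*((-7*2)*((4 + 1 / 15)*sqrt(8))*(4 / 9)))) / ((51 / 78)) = -294629335*sqrt(2) / 265472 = -1569.54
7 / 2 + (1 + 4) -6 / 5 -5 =23 / 10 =2.30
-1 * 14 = -14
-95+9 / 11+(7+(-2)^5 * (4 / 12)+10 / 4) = -6293 / 66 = -95.35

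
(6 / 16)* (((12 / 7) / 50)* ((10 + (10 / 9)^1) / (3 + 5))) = 1 / 56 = 0.02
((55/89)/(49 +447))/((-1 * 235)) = -11/2074768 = -0.00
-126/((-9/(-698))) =-9772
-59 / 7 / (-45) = 59 / 315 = 0.19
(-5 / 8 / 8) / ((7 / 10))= -25 / 224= -0.11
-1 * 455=-455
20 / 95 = 4 / 19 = 0.21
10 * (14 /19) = 140 /19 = 7.37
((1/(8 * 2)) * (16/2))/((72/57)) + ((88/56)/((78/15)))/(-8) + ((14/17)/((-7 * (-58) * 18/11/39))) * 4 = 296867/538356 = 0.55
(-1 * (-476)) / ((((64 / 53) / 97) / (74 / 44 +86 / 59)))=2492999425 / 20768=120040.42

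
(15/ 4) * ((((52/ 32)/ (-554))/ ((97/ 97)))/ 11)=-195/ 195008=-0.00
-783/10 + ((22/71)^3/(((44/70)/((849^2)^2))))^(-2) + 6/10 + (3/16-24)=-1965838635107305784044983679083131/19365483414429807009432490620900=-101.51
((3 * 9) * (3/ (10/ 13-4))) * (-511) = 12811.50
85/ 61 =1.39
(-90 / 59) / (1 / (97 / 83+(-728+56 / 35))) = 5417478 / 4897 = 1106.29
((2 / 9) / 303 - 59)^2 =25885913881 / 7436529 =3480.91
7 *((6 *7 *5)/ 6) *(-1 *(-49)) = 12005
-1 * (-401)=401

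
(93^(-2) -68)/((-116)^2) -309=-35962299827/116380944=-309.01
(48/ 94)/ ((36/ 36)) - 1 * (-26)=1246/ 47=26.51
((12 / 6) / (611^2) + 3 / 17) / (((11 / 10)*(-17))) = -11199970 / 1186787459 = -0.01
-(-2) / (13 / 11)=22 / 13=1.69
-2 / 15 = -0.13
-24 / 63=-8 / 21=-0.38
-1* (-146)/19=146/19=7.68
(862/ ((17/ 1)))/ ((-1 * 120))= -431/ 1020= -0.42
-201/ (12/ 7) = -469/ 4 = -117.25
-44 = -44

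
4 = 4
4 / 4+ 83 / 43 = 126 / 43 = 2.93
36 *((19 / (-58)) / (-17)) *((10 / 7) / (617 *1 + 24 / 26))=44460 / 27721883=0.00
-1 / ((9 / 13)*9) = -13 / 81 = -0.16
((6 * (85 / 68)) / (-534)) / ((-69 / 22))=55 / 12282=0.00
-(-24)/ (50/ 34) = 408/ 25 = 16.32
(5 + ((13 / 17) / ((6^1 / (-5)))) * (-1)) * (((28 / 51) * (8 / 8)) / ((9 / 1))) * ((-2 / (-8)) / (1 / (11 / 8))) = 44275 / 374544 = 0.12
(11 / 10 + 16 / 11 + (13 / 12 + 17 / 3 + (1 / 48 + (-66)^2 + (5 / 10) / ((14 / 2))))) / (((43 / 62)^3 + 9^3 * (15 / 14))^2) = 2004720759806631244 / 280402943505709582965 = 0.01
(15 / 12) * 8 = 10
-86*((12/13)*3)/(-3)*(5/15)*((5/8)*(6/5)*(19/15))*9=14706/65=226.25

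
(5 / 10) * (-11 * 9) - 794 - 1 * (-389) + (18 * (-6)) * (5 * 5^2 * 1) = -27909 / 2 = -13954.50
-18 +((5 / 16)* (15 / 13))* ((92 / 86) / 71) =-5713491 / 317512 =-17.99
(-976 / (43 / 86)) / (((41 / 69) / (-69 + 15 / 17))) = 223771.45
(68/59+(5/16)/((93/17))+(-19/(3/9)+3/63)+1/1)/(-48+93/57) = 639194333/541413264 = 1.18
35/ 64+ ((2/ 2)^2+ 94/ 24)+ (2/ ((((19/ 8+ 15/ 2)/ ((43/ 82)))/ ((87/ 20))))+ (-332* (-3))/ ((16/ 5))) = 986238299/ 3109440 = 317.18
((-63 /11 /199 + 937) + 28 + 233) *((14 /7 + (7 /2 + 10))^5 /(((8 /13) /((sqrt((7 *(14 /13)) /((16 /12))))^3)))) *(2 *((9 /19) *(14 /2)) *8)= 4866946133429397843 *sqrt(78) /34603712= 1242170331314.38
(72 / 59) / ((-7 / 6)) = -1.05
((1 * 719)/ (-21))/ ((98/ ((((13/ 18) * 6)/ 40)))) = -9347/ 246960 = -0.04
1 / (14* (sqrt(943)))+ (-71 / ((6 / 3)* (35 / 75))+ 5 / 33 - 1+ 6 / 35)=-76.75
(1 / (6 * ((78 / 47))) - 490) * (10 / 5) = -979.80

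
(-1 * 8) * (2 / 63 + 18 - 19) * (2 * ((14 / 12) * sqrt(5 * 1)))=488 * sqrt(5) / 27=40.41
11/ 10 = 1.10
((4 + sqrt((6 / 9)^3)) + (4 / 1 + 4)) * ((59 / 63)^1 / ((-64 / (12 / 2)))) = -59 / 56- 59 * sqrt(6) / 3024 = -1.10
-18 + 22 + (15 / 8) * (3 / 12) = 143 / 32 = 4.47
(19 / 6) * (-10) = -95 / 3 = -31.67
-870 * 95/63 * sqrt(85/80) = -13775 * sqrt(17)/42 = -1352.28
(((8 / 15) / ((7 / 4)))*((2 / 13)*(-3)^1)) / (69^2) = -64 / 2166255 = -0.00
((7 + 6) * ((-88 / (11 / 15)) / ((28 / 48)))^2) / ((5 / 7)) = 5391360 / 7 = 770194.29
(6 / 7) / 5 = 6 / 35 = 0.17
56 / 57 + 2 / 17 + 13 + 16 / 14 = 103393 / 6783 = 15.24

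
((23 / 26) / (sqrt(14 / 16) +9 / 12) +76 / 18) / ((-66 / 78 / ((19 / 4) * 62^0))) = -437 * sqrt(14) / 110-5833 / 495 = -26.65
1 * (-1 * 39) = -39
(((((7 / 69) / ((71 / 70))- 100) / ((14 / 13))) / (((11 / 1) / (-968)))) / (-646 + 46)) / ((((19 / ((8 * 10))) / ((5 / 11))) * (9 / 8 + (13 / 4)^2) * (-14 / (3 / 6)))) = 203594560 / 2558703609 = 0.08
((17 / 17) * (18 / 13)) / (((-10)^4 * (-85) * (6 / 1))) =-3 / 11050000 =-0.00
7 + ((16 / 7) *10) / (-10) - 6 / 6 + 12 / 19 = 4.35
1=1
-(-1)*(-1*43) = -43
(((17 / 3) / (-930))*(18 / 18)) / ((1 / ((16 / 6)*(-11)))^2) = -65824 / 12555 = -5.24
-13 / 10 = -1.30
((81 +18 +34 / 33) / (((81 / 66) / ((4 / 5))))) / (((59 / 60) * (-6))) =-52816 / 4779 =-11.05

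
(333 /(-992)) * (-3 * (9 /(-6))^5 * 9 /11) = -2184813 /349184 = -6.26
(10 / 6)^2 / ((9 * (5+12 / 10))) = 125 / 2511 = 0.05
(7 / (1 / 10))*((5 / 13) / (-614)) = -175 / 3991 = -0.04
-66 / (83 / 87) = -69.18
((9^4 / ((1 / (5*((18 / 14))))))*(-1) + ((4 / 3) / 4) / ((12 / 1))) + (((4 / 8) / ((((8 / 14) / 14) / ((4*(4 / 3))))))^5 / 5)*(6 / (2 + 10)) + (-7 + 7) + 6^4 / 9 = 4048135178789 / 34020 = 118992803.61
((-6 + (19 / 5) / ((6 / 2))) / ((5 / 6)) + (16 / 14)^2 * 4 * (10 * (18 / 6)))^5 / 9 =216945960971474496449491232 / 24826926181640625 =8738333508.72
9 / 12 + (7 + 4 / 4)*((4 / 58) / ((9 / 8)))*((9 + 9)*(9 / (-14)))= -3999 / 812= -4.92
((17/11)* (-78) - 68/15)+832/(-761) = -15842798/125565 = -126.17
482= 482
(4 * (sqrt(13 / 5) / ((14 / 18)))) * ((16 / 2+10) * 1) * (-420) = -7776 * sqrt(65) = -62692.12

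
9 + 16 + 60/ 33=295/ 11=26.82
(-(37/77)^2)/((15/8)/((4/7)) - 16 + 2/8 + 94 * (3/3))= -43808/15468761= -0.00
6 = 6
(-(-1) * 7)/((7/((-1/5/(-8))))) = 1/40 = 0.02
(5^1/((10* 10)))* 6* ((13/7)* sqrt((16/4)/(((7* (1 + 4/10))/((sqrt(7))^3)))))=39* sqrt(5)* 7^(3/4)/245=1.53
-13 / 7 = -1.86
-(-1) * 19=19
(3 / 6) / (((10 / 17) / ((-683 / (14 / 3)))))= -34833 / 280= -124.40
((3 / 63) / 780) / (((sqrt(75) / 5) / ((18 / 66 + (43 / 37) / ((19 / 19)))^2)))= 85264 *sqrt(3) / 2034997965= 0.00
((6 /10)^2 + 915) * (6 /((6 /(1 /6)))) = 3814 /25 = 152.56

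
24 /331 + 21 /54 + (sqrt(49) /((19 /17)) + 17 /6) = 540986 /56601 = 9.56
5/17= 0.29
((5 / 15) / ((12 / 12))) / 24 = 1 / 72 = 0.01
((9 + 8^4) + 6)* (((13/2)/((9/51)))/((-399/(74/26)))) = -2585819/2394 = -1080.12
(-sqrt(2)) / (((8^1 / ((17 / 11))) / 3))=-51 * sqrt(2) / 88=-0.82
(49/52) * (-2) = -49/26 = -1.88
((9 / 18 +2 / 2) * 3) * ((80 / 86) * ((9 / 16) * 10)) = 2025 / 86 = 23.55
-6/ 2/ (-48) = 1/ 16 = 0.06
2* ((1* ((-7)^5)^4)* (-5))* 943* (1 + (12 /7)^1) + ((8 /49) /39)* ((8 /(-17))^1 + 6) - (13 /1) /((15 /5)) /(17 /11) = -22116500405384241013086103 /10829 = -2042340050363306031312.78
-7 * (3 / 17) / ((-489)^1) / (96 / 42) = 0.00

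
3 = 3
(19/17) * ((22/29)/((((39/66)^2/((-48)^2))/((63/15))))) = 23497.40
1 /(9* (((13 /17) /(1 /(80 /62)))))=527 /4680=0.11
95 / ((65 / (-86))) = -1634 / 13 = -125.69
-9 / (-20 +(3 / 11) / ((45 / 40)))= 297 / 652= 0.46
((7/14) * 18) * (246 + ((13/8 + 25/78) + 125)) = 349077/104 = 3356.51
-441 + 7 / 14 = -881 / 2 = -440.50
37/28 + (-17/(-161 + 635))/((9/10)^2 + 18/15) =1738769/1333836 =1.30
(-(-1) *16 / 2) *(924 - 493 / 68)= 7334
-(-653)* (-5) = -3265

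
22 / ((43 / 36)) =792 / 43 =18.42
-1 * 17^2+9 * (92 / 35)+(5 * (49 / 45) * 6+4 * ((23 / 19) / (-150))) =-2321267 / 9975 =-232.71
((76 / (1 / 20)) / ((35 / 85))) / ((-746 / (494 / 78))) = -245480 / 7833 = -31.34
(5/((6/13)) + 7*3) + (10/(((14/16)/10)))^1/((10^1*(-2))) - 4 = 22.12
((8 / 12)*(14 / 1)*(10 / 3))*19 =5320 / 9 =591.11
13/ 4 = 3.25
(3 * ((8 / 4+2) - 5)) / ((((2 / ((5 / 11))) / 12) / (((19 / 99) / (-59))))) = 190 / 7139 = 0.03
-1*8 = -8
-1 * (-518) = 518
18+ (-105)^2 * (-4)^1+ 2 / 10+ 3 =-220394 / 5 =-44078.80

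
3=3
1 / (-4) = -1 / 4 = -0.25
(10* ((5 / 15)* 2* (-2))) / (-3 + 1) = 20 / 3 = 6.67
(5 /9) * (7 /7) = 5 /9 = 0.56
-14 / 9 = -1.56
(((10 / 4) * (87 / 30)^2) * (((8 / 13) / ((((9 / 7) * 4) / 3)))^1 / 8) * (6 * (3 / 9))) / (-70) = -841 / 31200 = -0.03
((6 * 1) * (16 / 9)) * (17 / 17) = 32 / 3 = 10.67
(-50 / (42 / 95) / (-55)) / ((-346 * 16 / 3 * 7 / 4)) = -475 / 745976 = -0.00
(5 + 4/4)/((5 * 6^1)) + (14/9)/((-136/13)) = 157/3060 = 0.05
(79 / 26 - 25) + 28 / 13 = -515 / 26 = -19.81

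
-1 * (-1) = 1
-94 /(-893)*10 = 20 /19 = 1.05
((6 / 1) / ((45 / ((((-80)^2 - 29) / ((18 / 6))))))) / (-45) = -6.29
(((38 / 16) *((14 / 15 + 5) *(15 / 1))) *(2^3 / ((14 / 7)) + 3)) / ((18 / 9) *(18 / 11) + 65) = 130207 / 6008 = 21.67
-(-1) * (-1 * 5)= -5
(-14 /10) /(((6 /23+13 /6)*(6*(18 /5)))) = -161 /6030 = -0.03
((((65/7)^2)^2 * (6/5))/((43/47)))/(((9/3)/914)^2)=280352005583000/309729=905152586.88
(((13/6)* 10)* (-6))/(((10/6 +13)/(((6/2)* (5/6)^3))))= -8125/528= -15.39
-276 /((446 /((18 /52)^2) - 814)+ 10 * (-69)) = -0.12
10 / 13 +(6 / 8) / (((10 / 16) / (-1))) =-28 / 65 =-0.43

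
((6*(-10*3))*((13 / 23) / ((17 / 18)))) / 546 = -540 / 2737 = -0.20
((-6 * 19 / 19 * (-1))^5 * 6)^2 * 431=938193186816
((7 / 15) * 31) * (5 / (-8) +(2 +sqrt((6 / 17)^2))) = 10199 / 408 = 25.00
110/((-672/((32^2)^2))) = -171641.90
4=4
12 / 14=6 / 7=0.86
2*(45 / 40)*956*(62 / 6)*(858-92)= 17025882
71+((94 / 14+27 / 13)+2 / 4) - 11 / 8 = 57451 / 728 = 78.92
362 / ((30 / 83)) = 15023 / 15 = 1001.53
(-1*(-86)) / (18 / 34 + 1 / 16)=23392 / 161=145.29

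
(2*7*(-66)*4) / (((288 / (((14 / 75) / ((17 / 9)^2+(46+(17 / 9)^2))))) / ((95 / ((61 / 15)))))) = -276507 / 262544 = -1.05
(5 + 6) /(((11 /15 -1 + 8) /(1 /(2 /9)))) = 1485 /232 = 6.40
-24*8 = -192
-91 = -91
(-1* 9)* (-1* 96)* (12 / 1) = 10368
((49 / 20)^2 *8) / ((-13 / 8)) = -9604 / 325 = -29.55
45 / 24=15 / 8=1.88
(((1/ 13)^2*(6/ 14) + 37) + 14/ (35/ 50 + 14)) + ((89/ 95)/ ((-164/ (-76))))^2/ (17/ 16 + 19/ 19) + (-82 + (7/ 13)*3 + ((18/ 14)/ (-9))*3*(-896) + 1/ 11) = 560684085488/ 1640613975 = 341.75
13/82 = 0.16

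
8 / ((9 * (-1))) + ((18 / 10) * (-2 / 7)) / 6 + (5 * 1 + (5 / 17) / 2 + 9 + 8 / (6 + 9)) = 146789 / 10710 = 13.71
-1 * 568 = -568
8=8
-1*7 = -7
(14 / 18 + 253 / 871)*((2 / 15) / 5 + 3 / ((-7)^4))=42096098 / 1411607925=0.03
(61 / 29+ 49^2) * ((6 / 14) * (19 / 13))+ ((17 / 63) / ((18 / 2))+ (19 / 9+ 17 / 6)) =645644117 / 427518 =1510.22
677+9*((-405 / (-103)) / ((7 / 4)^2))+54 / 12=6995701 / 10094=693.06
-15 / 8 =-1.88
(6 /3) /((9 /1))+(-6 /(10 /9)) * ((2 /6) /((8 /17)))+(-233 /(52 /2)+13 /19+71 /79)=-10.98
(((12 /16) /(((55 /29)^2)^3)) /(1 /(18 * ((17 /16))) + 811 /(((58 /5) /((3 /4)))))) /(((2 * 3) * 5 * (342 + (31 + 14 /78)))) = 102930011935803 /3752882013000015156250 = 0.00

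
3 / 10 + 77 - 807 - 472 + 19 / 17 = -204099 / 170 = -1200.58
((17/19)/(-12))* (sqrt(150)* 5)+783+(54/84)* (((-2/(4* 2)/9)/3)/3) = 394631/504- 425* sqrt(6)/228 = 778.43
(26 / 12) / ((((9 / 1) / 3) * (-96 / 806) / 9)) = -5239 / 96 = -54.57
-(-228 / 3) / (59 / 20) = 1520 / 59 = 25.76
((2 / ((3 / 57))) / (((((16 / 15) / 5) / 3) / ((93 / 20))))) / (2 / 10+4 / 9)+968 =4476479 / 928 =4823.79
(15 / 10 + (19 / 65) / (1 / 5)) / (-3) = -77 / 78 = -0.99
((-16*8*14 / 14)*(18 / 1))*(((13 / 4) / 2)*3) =-11232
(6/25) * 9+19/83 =4957/2075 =2.39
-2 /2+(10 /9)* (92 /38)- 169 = -28610 /171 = -167.31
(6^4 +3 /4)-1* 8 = 5155 /4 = 1288.75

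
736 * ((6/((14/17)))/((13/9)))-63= 332091/91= 3649.35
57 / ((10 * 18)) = 19 / 60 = 0.32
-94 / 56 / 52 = -47 / 1456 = -0.03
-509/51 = -9.98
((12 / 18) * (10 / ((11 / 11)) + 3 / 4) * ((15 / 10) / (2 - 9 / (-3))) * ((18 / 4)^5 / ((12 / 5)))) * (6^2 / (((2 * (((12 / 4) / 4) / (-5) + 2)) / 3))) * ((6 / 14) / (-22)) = -342779445 / 364672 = -939.97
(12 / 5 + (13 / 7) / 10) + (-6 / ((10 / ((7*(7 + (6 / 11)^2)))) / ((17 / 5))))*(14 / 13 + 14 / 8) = -321525569 / 1101100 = -292.00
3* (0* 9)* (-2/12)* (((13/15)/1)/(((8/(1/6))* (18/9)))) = 0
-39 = -39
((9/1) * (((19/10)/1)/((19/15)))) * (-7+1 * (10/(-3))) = -139.50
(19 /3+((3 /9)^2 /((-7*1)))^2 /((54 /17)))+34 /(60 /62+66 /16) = 1173870659 /90231246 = 13.01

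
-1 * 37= -37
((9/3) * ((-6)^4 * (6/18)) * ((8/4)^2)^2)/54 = 384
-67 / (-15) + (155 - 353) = -2903 / 15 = -193.53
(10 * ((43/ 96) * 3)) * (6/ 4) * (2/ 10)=129/ 32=4.03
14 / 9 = 1.56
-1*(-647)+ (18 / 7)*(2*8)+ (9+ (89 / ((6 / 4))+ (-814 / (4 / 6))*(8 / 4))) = -35396 / 21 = -1685.52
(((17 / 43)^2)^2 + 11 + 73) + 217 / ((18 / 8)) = 180.47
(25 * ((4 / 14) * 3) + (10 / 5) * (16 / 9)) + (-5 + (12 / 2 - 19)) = 440 / 63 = 6.98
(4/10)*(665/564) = 133/282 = 0.47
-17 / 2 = -8.50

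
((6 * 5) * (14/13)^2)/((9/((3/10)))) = 196/169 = 1.16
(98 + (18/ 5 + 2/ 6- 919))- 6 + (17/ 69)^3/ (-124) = -167638605277/ 203675580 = -823.07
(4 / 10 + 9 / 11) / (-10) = -67 / 550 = -0.12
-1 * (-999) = 999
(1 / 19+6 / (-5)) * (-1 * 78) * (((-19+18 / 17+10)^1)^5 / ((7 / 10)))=-762465045712500 / 188840981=-4037603.71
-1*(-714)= 714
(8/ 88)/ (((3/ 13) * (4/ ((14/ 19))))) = 0.07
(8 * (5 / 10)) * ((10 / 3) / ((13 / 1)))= 1.03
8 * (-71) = -568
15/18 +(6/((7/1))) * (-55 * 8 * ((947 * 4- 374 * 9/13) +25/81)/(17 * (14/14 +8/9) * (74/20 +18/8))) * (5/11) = -19815813365/6259162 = -3165.89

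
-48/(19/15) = -720/19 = -37.89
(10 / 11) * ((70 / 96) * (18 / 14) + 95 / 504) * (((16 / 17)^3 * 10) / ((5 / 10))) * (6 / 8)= 14528000 / 1134903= 12.80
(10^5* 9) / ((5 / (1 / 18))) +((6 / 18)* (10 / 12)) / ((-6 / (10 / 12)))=6479975 / 648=9999.96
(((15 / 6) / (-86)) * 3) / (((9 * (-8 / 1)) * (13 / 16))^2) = -5 / 196209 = -0.00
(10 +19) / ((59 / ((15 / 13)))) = 435 / 767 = 0.57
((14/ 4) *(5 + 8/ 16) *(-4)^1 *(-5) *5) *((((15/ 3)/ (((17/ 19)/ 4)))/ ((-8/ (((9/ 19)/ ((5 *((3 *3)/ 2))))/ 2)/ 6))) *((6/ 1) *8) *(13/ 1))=-3603600/ 17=-211976.47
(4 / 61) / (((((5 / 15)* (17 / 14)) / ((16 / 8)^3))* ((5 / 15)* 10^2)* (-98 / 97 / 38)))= -265392 / 181475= -1.46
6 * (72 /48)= 9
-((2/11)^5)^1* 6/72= -8/483153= -0.00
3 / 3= 1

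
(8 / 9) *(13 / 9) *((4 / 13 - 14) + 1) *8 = -3520 / 27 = -130.37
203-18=185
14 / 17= 0.82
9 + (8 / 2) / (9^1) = 85 / 9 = 9.44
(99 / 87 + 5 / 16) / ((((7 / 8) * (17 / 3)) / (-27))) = -54513 / 6902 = -7.90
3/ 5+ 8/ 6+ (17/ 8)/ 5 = 2.36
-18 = -18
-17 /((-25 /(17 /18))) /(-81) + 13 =473561 /36450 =12.99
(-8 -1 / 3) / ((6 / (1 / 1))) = -25 / 18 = -1.39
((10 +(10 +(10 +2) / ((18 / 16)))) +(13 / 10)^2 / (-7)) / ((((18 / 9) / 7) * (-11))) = -63893 / 6600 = -9.68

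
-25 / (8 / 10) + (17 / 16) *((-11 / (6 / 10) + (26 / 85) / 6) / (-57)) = -23491 / 760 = -30.91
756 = 756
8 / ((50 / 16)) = 64 / 25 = 2.56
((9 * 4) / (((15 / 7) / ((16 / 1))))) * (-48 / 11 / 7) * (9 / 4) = -20736 / 55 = -377.02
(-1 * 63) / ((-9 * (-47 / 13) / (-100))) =9100 / 47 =193.62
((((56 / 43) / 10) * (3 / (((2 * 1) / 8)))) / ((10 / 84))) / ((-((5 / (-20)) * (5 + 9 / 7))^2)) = -691488 / 130075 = -5.32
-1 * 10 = -10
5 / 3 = 1.67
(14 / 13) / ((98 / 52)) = 0.57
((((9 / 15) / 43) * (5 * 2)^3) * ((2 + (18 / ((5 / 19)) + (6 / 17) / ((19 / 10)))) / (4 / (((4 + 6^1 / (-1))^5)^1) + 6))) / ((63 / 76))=145914880 / 721497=202.24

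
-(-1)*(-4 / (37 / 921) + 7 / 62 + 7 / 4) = -448269 / 4588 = -97.70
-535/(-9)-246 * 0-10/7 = 3655/63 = 58.02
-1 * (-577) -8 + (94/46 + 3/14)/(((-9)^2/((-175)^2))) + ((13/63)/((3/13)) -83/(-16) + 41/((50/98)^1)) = 7871920979/5216400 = 1509.07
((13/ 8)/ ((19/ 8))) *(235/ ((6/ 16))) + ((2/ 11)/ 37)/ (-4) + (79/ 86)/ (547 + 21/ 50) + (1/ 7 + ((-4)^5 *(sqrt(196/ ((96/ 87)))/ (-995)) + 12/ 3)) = 1792 *sqrt(58)/ 995 + 165485250602989/ 382257857058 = 446.63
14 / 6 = 7 / 3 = 2.33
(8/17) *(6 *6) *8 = 135.53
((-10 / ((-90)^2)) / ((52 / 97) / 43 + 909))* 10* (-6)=8342 / 102370257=0.00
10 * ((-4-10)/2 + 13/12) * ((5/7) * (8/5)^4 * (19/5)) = -1052.48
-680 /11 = -61.82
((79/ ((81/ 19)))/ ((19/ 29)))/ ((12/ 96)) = 18328/ 81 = 226.27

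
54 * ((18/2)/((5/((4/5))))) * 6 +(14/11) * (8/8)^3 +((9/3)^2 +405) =242504/275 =881.83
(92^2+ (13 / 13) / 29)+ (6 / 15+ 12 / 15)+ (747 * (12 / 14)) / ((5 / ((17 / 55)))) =474781341 / 55825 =8504.82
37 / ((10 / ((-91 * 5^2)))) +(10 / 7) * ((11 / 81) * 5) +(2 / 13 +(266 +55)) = -8095.38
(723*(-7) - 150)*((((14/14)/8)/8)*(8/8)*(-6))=15633/32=488.53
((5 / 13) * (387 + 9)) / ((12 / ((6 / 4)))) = 495 / 26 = 19.04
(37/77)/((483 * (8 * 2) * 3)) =37/1785168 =0.00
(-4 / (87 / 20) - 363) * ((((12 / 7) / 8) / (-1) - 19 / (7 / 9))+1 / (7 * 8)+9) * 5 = 19788125 / 696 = 28431.21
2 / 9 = 0.22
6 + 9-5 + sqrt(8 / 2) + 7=19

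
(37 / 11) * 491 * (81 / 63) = 163503 / 77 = 2123.42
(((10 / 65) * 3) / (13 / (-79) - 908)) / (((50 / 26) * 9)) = -158 / 5380875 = -0.00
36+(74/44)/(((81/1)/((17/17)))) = 64189/1782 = 36.02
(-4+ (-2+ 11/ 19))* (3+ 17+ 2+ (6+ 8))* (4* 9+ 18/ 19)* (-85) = 221256360/ 361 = 612898.50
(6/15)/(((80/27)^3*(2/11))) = 216513/2560000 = 0.08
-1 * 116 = -116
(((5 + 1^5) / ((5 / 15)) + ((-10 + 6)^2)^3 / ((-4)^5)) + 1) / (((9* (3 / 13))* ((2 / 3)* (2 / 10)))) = 325 / 6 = 54.17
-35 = -35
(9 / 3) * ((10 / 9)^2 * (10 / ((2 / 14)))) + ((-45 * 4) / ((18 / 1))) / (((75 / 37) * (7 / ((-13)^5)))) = 247526138 / 945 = 261932.42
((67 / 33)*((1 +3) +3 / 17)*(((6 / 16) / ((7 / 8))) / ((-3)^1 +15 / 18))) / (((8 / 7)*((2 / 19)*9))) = -90383 / 58344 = -1.55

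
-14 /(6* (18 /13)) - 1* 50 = -51.69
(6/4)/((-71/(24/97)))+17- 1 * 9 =55060/6887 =7.99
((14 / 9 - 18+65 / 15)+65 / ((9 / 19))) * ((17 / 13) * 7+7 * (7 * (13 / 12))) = 5466167 / 702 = 7786.56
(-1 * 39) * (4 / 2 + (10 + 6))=-702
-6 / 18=-1 / 3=-0.33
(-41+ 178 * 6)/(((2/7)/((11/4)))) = 79079/8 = 9884.88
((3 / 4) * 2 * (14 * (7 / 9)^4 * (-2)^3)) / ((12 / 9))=-33614 / 729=-46.11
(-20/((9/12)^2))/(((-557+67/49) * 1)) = 7840/122517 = 0.06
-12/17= -0.71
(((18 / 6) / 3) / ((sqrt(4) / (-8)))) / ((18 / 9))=-2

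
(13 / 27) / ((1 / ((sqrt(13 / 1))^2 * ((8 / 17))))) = 1352 / 459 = 2.95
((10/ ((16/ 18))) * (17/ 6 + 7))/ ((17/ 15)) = 13275/ 136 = 97.61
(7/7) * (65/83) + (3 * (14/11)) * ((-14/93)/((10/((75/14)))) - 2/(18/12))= -4.62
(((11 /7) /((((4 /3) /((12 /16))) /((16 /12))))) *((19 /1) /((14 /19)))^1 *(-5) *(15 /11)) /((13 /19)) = -1543275 /5096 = -302.84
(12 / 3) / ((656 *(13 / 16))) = 4 / 533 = 0.01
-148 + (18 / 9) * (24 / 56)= -1030 / 7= -147.14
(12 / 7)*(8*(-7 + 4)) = -288 / 7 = -41.14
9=9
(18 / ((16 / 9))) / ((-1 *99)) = -9 / 88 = -0.10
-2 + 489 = 487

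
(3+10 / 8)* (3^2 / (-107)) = -153 / 428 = -0.36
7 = 7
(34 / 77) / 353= 34 / 27181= 0.00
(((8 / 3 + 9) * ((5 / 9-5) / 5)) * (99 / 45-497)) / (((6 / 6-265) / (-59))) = 1021762 / 891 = 1146.76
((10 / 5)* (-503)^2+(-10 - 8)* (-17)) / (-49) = -72332 / 7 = -10333.14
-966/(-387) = 322/129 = 2.50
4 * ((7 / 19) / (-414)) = -14 / 3933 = -0.00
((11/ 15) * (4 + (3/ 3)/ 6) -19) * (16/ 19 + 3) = -20951/ 342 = -61.26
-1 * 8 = -8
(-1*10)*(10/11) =-100/11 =-9.09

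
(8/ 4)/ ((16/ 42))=21/ 4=5.25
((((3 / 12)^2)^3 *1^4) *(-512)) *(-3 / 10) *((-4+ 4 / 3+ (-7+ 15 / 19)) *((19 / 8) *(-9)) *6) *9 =61479 / 160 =384.24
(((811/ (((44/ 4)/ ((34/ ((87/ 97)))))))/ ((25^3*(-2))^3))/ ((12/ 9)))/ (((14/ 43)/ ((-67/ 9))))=0.00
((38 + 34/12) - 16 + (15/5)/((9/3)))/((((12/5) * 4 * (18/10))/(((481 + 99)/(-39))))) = -561875/25272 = -22.23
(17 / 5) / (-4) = -17 / 20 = -0.85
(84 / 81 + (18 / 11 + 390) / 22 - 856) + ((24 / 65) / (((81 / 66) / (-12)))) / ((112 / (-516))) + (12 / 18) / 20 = -820.50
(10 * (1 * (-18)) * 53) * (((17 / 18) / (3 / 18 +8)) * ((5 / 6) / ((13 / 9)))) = -405450 / 637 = -636.50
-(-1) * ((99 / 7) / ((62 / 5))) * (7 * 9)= 4455 / 62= 71.85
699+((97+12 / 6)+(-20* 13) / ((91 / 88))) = 3826 / 7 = 546.57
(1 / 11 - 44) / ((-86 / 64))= 15456 / 473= 32.68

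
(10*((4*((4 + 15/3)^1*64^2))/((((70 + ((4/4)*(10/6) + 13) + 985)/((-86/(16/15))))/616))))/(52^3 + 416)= -2288563200/4714021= -485.48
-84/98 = -6/7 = -0.86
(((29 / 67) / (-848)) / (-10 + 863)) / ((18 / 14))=-203 / 436176432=-0.00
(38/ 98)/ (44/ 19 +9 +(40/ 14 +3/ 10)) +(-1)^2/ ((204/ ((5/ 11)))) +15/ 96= 448150555/ 2418906336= 0.19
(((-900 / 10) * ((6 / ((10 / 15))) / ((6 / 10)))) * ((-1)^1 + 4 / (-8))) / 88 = 2025 / 88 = 23.01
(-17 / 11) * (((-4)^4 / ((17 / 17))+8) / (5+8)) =-408 / 13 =-31.38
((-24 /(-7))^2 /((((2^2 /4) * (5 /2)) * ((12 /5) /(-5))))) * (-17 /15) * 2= 1088 /49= 22.20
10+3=13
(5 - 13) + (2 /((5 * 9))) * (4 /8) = -359 /45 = -7.98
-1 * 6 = -6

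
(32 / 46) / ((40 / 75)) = 30 / 23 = 1.30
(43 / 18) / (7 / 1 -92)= -43 / 1530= -0.03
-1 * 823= -823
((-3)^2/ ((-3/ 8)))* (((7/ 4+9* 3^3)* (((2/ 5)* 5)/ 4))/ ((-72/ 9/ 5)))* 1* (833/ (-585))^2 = 679317331/ 182520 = 3721.88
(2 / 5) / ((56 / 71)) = 71 / 140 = 0.51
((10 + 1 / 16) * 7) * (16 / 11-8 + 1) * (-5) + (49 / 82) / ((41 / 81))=578167807 / 295856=1954.22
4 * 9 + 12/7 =264/7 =37.71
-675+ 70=-605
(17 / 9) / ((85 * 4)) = 1 / 180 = 0.01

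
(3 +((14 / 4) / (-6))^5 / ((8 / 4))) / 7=1476185 / 3483648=0.42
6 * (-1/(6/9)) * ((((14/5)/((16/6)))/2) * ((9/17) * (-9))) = 15309/680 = 22.51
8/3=2.67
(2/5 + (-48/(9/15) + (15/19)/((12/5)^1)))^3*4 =-27333463470867/13718000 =-1992525.40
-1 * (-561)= 561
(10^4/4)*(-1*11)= -27500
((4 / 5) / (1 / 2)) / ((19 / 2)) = 16 / 95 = 0.17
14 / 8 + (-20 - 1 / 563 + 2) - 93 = -246035 / 2252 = -109.25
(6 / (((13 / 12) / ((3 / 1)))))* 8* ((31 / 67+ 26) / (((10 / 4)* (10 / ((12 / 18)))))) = 2042496 / 21775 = 93.80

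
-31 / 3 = -10.33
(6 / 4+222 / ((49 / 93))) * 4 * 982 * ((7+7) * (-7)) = -162772392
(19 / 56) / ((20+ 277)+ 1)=19 / 16688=0.00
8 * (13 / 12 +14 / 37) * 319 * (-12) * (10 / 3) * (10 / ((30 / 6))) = -33124960 / 111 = -298423.06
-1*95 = -95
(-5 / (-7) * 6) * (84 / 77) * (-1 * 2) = -720 / 77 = -9.35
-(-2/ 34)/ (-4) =-1/ 68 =-0.01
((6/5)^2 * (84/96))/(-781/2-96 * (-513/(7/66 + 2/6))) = 261/23136025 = 0.00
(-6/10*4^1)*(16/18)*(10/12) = -16/9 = -1.78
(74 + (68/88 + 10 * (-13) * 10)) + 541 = -15053/22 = -684.23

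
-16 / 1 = -16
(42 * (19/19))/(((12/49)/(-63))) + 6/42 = -151261/14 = -10804.36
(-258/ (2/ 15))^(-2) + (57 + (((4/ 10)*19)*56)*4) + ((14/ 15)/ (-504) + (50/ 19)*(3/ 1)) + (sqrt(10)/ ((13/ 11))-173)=11*sqrt(10)/ 13 + 453673737151/ 284561100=1596.97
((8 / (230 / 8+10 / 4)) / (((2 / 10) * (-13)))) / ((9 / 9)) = -32 / 325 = -0.10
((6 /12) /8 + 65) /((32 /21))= 21861 /512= 42.70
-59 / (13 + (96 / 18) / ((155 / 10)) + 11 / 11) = -5487 / 1334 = -4.11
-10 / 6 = -5 / 3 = -1.67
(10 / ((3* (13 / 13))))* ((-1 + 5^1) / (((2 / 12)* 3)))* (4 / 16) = 20 / 3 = 6.67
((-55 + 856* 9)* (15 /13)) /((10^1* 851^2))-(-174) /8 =819117225 /37658452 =21.75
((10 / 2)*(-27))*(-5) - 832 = -157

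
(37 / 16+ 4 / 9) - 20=-2483 / 144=-17.24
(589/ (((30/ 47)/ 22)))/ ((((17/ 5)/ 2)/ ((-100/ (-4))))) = 15225650/ 51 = 298542.16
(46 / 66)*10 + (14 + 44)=2144 / 33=64.97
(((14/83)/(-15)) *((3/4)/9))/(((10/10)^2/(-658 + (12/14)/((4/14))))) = 917/1494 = 0.61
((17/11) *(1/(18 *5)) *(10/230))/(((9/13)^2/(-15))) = -2873/122958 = -0.02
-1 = -1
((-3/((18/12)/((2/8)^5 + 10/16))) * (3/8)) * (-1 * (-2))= -1923/2048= -0.94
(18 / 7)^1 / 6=3 / 7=0.43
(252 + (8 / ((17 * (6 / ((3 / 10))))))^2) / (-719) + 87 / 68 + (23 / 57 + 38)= 46585675813 / 1184408700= 39.33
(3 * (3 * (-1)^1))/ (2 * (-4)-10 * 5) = 9/ 58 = 0.16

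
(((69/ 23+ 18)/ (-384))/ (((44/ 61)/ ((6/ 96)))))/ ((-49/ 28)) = 61/ 22528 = 0.00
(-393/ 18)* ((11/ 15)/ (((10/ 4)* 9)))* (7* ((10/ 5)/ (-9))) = 20174/ 18225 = 1.11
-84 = -84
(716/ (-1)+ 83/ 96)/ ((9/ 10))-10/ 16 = -343535/ 432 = -795.22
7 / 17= 0.41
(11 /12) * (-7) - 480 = -5837 /12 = -486.42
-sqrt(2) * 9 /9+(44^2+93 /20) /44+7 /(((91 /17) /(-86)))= -781991 /11440-sqrt(2)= -69.77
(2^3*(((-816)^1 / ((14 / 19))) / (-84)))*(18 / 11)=93024 / 539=172.59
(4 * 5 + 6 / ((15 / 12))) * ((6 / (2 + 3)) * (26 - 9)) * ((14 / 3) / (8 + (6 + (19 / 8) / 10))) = 55552 / 335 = 165.83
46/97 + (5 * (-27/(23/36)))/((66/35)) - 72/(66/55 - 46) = -75568391/687148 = -109.97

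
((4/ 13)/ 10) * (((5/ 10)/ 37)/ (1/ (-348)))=-348/ 2405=-0.14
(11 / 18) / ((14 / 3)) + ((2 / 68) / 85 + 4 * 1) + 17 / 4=8.38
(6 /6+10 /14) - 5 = -23 /7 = -3.29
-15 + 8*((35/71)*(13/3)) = 445/213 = 2.09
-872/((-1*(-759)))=-872/759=-1.15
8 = 8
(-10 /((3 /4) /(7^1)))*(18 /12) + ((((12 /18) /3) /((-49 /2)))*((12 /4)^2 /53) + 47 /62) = -22420149 /161014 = -139.24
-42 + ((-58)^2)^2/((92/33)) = 93360126/23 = 4059135.91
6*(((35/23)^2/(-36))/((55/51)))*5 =-20825/11638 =-1.79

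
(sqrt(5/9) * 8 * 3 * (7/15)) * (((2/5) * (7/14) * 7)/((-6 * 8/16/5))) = -392 * sqrt(5)/45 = -19.48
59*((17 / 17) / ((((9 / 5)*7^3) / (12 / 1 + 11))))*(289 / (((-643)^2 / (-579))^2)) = 73040260385 / 58632445931143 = 0.00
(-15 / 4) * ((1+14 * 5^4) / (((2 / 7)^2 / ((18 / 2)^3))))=-4688917065 / 16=-293057316.56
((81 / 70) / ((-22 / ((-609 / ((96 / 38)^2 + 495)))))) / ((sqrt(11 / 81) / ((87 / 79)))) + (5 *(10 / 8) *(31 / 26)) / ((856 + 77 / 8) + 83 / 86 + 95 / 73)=2432725 / 283328383 + 221325129 *sqrt(11) / 3844820980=0.20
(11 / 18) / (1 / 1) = 11 / 18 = 0.61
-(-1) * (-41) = -41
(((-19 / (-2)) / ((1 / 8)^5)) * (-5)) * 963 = -1498890240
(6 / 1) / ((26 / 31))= 93 / 13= 7.15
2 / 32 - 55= -54.94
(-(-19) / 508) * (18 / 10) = 171 / 2540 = 0.07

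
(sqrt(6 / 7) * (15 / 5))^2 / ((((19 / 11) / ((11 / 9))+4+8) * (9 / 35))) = 1210 / 541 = 2.24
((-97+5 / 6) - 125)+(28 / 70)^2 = -33151 / 150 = -221.01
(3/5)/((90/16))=0.11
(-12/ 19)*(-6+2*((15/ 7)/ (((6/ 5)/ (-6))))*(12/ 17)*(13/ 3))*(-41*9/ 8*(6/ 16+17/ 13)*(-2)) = 117812475/ 16796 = 7014.32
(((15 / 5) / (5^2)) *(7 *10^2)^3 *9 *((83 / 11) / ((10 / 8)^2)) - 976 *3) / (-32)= -1229858787 / 22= -55902672.14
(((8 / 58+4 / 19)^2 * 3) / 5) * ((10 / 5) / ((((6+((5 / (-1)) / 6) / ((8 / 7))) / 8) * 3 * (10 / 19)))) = 14155776 / 101067175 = 0.14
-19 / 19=-1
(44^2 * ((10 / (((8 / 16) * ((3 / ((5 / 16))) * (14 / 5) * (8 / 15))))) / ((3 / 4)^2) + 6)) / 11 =94028 / 63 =1492.51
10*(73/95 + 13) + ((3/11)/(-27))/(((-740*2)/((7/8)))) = 3066370693/22271040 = 137.68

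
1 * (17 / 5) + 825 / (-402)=903 / 670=1.35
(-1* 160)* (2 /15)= -64 /3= -21.33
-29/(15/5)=-29/3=-9.67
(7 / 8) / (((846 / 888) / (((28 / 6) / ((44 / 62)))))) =56203 / 9306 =6.04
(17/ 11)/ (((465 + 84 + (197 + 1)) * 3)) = 17/ 24651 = 0.00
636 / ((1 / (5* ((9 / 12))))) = 2385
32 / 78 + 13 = 523 / 39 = 13.41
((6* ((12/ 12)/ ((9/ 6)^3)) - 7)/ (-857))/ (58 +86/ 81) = 423/ 4099888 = 0.00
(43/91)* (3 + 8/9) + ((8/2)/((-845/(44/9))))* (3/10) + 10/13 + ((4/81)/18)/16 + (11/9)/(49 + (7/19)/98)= 5109776407/1946575800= 2.63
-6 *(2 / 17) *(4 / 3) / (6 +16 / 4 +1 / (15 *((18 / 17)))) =-4320 / 46189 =-0.09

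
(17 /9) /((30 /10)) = 17 /27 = 0.63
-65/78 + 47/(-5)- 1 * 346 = -356.23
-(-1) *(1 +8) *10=90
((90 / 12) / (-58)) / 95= -3 / 2204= -0.00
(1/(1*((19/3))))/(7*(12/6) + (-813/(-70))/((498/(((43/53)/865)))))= 1598156700/141703448807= 0.01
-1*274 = -274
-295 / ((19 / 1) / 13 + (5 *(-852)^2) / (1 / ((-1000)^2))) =-3835 / 47183760000019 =-0.00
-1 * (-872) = 872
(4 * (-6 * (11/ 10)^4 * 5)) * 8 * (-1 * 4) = 702768/ 125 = 5622.14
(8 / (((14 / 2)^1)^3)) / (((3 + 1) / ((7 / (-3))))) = -0.01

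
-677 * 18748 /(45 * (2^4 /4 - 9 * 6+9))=12692396 /1845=6879.35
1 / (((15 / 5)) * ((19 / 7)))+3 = 3.12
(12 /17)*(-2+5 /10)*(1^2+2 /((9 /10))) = -58 /17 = -3.41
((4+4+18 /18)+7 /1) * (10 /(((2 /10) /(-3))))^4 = 8100000000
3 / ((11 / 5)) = 15 / 11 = 1.36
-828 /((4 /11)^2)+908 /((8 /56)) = 377 /4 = 94.25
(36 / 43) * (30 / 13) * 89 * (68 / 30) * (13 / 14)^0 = 217872 / 559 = 389.75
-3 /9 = -1 /3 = -0.33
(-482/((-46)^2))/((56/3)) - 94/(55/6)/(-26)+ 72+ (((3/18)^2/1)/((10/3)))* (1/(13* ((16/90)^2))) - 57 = 15.40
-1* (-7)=7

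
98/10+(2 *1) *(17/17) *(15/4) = 173/10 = 17.30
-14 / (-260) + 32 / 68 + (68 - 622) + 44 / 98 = -59887249 / 108290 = -553.03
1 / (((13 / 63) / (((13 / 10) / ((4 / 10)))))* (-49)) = -9 / 28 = -0.32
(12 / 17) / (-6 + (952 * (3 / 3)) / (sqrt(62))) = 558 / 1921153 + 84 * sqrt(62) / 113009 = 0.01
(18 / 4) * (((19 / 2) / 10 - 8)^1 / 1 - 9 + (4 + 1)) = -1989 / 40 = -49.72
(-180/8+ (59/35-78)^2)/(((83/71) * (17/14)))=1009148347/246925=4086.86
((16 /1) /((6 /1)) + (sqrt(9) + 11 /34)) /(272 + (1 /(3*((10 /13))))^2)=91650 /4164473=0.02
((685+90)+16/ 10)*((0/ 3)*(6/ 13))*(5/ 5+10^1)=0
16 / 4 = 4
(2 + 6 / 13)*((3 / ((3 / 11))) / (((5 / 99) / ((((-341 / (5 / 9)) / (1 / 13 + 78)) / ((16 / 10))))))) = -13368564 / 5075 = -2634.20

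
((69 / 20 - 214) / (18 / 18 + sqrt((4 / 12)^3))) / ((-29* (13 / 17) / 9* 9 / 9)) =17395641 / 196040 - 1932849* sqrt(3) / 196040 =71.66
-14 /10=-7 /5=-1.40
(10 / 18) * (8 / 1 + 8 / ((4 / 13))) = 170 / 9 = 18.89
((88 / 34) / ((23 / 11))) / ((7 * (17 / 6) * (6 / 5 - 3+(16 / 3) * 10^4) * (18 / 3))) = 7260 / 37221943717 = 0.00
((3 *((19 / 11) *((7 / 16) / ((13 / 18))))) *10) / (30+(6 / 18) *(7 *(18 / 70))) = 9975 / 9724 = 1.03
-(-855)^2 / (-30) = 24367.50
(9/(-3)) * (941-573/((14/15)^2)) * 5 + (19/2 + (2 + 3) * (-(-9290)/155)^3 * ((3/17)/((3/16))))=100152655077219/99263612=1008956.38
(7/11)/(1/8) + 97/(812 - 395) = 24419/4587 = 5.32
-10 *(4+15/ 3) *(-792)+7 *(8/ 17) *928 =1263728/ 17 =74336.94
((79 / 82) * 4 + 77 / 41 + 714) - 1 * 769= -2020 / 41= -49.27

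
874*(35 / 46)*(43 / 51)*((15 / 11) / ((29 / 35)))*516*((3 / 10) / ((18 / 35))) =1506241625 / 5423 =277750.62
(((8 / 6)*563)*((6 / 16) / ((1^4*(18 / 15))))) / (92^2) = 0.03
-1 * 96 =-96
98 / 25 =3.92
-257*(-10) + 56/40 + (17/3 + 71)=39721/15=2648.07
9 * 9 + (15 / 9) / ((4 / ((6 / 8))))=1301 / 16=81.31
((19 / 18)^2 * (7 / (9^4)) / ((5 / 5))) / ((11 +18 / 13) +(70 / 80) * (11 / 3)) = 9386 / 123117165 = 0.00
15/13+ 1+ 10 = 158/13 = 12.15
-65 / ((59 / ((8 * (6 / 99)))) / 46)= -47840 / 1947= -24.57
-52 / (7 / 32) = -1664 / 7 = -237.71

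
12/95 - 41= -3883/95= -40.87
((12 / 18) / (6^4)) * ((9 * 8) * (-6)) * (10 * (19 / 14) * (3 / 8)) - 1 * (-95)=7885 / 84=93.87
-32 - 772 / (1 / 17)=-13156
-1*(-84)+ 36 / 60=423 / 5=84.60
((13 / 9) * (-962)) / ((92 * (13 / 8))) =-9.29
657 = 657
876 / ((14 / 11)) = 4818 / 7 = 688.29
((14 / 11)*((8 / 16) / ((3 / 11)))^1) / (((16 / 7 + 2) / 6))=49 / 15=3.27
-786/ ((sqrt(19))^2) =-786/ 19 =-41.37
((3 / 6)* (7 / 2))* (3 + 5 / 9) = 56 / 9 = 6.22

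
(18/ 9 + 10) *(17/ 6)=34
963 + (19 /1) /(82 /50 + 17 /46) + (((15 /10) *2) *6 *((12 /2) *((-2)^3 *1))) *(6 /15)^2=48196759 /57775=834.21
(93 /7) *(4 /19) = 372 /133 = 2.80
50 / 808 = 25 / 404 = 0.06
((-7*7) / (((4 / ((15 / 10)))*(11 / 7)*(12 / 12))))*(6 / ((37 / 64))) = -49392 / 407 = -121.36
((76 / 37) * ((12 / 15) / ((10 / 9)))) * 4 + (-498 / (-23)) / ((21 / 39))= 6869442 / 148925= 46.13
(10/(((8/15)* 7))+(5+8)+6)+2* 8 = 1055/28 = 37.68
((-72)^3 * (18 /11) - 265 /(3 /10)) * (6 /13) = -40369084 /143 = -282301.29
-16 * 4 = -64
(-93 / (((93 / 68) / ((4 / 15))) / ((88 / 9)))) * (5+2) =-167552 / 135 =-1241.13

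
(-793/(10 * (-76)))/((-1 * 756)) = -793/574560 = -0.00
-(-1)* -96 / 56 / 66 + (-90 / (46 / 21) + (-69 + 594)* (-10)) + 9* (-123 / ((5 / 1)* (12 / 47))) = -218125673 / 35420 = -6158.26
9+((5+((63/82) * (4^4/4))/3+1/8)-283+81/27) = -81831/328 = -249.48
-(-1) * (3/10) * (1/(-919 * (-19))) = 3/174610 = 0.00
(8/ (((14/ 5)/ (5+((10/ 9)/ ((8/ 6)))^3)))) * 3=6025/ 126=47.82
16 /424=0.04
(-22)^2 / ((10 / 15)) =726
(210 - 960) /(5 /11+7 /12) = -99000 /137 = -722.63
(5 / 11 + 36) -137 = -1106 / 11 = -100.55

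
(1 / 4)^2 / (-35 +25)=-1 / 160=-0.01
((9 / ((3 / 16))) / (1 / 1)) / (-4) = -12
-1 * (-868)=868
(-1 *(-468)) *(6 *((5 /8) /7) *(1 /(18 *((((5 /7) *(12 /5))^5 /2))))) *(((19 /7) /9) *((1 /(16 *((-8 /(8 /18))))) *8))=-423605 /26873856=-0.02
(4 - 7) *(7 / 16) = -21 / 16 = -1.31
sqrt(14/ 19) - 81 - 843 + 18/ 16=-7383/ 8 + sqrt(266)/ 19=-922.02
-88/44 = -2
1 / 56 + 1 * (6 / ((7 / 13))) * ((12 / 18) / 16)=27 / 56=0.48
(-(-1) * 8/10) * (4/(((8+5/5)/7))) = 112/45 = 2.49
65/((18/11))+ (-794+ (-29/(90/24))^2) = -104171/150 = -694.47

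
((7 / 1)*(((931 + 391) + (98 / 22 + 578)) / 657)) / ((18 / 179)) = 8749699 / 43362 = 201.78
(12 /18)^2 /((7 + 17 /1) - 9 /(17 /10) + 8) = 34 /2043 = 0.02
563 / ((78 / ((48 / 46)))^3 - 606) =36032 / 26692115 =0.00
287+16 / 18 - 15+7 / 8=273.76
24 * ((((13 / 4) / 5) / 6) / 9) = 13 / 45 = 0.29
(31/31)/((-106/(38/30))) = -19/1590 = -0.01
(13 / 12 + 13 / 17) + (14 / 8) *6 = 2519 / 204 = 12.35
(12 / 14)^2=36 / 49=0.73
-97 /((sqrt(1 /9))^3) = -2619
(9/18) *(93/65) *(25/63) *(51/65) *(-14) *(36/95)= -18972/16055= -1.18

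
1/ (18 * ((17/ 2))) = 1/ 153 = 0.01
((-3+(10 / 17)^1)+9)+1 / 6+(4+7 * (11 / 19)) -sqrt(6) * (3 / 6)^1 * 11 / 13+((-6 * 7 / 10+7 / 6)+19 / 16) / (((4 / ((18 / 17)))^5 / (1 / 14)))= 42950197279607 / 2900597468160 -11 * sqrt(6) / 26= 13.77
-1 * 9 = -9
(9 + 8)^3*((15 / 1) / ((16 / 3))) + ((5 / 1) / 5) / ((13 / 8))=13818.43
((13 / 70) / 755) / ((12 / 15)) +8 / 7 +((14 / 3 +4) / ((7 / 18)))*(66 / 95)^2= 908120553 / 76315400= 11.90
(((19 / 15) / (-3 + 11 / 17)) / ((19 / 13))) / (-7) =221 / 4200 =0.05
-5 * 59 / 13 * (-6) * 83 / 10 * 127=1865757 / 13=143519.77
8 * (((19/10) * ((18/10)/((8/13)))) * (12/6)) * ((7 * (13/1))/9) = 22477/25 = 899.08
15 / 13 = 1.15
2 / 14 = 1 / 7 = 0.14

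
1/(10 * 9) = 1/90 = 0.01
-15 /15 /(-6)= 1 /6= 0.17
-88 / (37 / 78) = -6864 / 37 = -185.51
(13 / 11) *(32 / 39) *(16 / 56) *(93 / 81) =0.32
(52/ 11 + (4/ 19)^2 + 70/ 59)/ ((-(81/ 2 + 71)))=-2791804/ 52246447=-0.05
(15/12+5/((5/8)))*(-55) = -2035/4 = -508.75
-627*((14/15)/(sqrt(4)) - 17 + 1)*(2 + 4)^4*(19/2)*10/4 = 299778732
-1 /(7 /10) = -10 /7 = -1.43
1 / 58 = 0.02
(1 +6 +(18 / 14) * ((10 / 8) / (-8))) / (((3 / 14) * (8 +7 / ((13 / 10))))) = 2.37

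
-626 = -626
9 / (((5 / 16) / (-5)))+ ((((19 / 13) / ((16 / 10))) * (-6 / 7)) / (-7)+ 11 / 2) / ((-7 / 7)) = -381211 / 2548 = -149.61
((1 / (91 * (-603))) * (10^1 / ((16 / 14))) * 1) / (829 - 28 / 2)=-0.00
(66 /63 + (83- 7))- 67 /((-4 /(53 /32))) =104.79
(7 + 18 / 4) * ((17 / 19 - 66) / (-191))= 28451 / 7258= 3.92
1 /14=0.07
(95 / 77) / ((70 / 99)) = 171 / 98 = 1.74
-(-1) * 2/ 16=1/ 8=0.12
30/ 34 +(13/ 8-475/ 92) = -8307/ 3128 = -2.66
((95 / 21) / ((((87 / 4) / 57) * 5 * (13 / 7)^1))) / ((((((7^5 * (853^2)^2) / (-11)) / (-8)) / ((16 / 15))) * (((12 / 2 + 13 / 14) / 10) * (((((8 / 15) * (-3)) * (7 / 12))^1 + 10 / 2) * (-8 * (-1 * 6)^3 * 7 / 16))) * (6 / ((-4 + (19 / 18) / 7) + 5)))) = 12707200 / 10477992165292919620552563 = 0.00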